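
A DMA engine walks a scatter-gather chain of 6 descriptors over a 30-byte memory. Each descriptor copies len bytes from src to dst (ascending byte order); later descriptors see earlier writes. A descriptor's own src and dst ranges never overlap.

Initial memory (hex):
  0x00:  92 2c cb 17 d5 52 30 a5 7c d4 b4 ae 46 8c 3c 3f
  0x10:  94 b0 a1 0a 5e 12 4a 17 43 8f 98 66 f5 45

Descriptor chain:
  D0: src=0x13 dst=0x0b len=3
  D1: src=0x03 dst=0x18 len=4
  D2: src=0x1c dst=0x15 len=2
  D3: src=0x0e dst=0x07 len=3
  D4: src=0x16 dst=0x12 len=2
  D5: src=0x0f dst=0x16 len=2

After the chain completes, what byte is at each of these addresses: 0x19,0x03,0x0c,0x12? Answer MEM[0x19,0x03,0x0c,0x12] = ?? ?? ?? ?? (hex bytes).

MEM[0x19,0x03,0x0c,0x12] = d5 17 5e 45

#0 dst[0x0b+3] := {0x0a,0x5e,0x12}
#1 dst[0x18+4] := {0x17,0xd5,0x52,0x30}
#2 dst[0x15+2] := {0xf5,0x45}
#3 dst[0x07+3] := {0x3c,0x3f,0x94}
#4 dst[0x12+2] := {0x45,0x17}
#5 dst[0x16+2] := {0x3f,0x94}
query mem[0x19]=0xd5, mem[0x03]=0x17, mem[0x0c]=0x5e, mem[0x12]=0x45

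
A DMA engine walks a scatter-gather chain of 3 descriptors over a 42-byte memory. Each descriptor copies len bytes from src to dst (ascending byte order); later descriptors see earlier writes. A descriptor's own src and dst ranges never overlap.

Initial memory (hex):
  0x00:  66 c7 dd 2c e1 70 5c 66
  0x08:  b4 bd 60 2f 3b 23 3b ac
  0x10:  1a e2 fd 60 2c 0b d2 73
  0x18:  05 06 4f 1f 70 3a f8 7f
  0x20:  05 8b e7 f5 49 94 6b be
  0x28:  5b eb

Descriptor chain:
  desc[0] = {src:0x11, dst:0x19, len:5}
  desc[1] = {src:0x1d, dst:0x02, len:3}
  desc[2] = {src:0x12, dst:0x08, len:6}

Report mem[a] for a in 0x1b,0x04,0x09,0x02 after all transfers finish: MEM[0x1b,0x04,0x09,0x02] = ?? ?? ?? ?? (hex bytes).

MEM[0x1b,0x04,0x09,0x02] = 60 7f 60 0b

#0 dst[0x19+5] := {0xe2,0xfd,0x60,0x2c,0x0b}
#1 dst[0x02+3] := {0x0b,0xf8,0x7f}
#2 dst[0x08+6] := {0xfd,0x60,0x2c,0x0b,0xd2,0x73}
query mem[0x1b]=0x60, mem[0x04]=0x7f, mem[0x09]=0x60, mem[0x02]=0x0b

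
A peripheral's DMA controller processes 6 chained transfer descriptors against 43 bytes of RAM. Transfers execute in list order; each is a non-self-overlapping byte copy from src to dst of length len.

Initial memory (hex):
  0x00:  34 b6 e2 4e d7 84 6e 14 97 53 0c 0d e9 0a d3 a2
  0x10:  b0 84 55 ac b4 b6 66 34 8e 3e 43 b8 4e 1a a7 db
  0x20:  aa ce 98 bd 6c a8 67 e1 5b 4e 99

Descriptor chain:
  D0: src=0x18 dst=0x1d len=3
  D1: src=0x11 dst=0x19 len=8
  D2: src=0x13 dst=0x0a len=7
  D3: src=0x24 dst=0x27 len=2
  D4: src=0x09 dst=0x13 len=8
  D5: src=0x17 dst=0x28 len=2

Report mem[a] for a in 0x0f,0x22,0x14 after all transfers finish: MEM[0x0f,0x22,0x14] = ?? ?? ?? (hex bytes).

[0] 0x18->0x1d len=3 : 8e 3e 43
[1] 0x11->0x19 len=8 : 84 55 ac b4 b6 66 34 8e
[2] 0x13->0x0a len=7 : ac b4 b6 66 34 8e 84
[3] 0x24->0x27 len=2 : 6c a8
[4] 0x09->0x13 len=8 : 53 ac b4 b6 66 34 8e 84
[5] 0x17->0x28 len=2 : 66 34
query mem[0x0f]=0x8e, mem[0x22]=0x98, mem[0x14]=0xac

MEM[0x0f,0x22,0x14] = 8e 98 ac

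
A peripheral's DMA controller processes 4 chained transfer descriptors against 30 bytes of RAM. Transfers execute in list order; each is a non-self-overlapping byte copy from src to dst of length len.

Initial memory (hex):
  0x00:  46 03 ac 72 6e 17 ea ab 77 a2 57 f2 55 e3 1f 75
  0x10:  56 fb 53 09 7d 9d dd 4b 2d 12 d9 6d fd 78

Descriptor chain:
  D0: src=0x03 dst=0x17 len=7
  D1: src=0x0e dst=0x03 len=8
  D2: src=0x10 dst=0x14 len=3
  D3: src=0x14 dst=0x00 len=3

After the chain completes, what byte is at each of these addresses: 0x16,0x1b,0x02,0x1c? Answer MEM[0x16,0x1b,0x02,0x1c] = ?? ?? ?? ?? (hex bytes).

MEM[0x16,0x1b,0x02,0x1c] = 53 ab 53 77

D0: mem[0x17..0x1d] <- [72 6e 17 ea ab 77 a2]
D1: mem[0x03..0x0a] <- [1f 75 56 fb 53 09 7d 9d]
D2: mem[0x14..0x16] <- [56 fb 53]
D3: mem[0x00..0x02] <- [56 fb 53]
query mem[0x16]=0x53, mem[0x1b]=0xab, mem[0x02]=0x53, mem[0x1c]=0x77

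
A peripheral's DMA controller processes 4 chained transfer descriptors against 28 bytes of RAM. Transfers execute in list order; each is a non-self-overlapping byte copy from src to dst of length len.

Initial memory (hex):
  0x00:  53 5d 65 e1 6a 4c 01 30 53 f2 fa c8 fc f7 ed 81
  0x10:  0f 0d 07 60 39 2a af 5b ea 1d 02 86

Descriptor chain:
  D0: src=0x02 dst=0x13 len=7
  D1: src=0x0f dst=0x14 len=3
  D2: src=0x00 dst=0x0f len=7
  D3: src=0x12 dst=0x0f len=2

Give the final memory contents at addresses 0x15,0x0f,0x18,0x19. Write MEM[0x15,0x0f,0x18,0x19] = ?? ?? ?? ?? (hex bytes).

D0: mem[0x13..0x19] <- [65 e1 6a 4c 01 30 53]
D1: mem[0x14..0x16] <- [81 0f 0d]
D2: mem[0x0f..0x15] <- [53 5d 65 e1 6a 4c 01]
D3: mem[0x0f..0x10] <- [e1 6a]
query mem[0x15]=0x01, mem[0x0f]=0xe1, mem[0x18]=0x30, mem[0x19]=0x53

MEM[0x15,0x0f,0x18,0x19] = 01 e1 30 53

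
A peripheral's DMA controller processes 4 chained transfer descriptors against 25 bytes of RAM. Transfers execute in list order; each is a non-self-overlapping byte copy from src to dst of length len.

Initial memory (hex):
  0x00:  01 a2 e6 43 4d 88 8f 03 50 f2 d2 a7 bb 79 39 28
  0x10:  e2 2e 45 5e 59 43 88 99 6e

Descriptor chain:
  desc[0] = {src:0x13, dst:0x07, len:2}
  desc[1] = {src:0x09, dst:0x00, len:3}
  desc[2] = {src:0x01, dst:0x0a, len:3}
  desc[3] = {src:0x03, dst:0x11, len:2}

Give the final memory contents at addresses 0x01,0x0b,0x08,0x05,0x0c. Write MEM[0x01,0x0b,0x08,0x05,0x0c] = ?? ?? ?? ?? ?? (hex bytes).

MEM[0x01,0x0b,0x08,0x05,0x0c] = d2 a7 59 88 43

  after D0: wrote 2B at 0x07 = 5e59
  after D1: wrote 3B at 0x00 = f2d2a7
  after D2: wrote 3B at 0x0a = d2a743
  after D3: wrote 2B at 0x11 = 434d
query mem[0x01]=0xd2, mem[0x0b]=0xa7, mem[0x08]=0x59, mem[0x05]=0x88, mem[0x0c]=0x43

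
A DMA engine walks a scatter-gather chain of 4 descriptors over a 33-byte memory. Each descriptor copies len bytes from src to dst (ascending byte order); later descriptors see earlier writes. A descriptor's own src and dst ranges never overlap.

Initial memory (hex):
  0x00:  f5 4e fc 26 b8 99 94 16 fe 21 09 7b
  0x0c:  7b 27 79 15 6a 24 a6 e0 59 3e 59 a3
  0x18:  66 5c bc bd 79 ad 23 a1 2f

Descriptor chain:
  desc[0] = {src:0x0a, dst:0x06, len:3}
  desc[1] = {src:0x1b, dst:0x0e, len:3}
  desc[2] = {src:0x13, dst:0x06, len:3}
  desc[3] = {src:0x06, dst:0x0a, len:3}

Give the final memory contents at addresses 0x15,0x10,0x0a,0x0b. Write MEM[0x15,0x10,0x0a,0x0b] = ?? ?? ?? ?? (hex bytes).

#0 dst[0x06+3] := {0x09,0x7b,0x7b}
#1 dst[0x0e+3] := {0xbd,0x79,0xad}
#2 dst[0x06+3] := {0xe0,0x59,0x3e}
#3 dst[0x0a+3] := {0xe0,0x59,0x3e}
query mem[0x15]=0x3e, mem[0x10]=0xad, mem[0x0a]=0xe0, mem[0x0b]=0x59

MEM[0x15,0x10,0x0a,0x0b] = 3e ad e0 59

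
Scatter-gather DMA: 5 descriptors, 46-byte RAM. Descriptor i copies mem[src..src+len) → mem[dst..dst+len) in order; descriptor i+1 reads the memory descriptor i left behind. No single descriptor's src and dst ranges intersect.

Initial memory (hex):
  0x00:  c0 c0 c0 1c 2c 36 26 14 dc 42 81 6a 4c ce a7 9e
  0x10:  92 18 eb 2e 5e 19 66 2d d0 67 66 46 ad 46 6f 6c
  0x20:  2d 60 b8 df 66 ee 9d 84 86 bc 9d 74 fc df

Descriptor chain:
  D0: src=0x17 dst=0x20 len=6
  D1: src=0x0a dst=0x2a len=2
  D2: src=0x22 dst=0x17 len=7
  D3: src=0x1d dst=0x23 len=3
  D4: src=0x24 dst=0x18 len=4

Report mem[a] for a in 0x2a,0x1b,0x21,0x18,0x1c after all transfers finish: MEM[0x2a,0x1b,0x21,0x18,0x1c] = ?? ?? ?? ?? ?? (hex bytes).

D0: mem[0x20..0x25] <- [2d d0 67 66 46 ad]
D1: mem[0x2a..0x2b] <- [81 6a]
D2: mem[0x17..0x1d] <- [67 66 46 ad 9d 84 86]
D3: mem[0x23..0x25] <- [86 6f 6c]
D4: mem[0x18..0x1b] <- [6f 6c 9d 84]
query mem[0x2a]=0x81, mem[0x1b]=0x84, mem[0x21]=0xd0, mem[0x18]=0x6f, mem[0x1c]=0x84

MEM[0x2a,0x1b,0x21,0x18,0x1c] = 81 84 d0 6f 84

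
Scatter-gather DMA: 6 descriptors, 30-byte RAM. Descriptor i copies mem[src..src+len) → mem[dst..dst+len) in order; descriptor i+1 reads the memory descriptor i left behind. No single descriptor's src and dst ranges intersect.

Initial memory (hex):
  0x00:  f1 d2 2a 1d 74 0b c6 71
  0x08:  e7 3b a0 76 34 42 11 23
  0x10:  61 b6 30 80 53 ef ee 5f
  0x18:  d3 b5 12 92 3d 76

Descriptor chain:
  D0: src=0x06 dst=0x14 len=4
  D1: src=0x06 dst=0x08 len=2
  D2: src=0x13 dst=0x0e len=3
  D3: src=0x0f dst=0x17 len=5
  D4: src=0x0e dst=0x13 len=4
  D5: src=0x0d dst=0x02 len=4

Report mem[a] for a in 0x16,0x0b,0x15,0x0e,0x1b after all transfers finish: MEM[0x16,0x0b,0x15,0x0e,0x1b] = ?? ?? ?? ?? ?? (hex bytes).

#0 dst[0x14+4] := {0xc6,0x71,0xe7,0x3b}
#1 dst[0x08+2] := {0xc6,0x71}
#2 dst[0x0e+3] := {0x80,0xc6,0x71}
#3 dst[0x17+5] := {0xc6,0x71,0xb6,0x30,0x80}
#4 dst[0x13+4] := {0x80,0xc6,0x71,0xb6}
#5 dst[0x02+4] := {0x42,0x80,0xc6,0x71}
query mem[0x16]=0xb6, mem[0x0b]=0x76, mem[0x15]=0x71, mem[0x0e]=0x80, mem[0x1b]=0x80

MEM[0x16,0x0b,0x15,0x0e,0x1b] = b6 76 71 80 80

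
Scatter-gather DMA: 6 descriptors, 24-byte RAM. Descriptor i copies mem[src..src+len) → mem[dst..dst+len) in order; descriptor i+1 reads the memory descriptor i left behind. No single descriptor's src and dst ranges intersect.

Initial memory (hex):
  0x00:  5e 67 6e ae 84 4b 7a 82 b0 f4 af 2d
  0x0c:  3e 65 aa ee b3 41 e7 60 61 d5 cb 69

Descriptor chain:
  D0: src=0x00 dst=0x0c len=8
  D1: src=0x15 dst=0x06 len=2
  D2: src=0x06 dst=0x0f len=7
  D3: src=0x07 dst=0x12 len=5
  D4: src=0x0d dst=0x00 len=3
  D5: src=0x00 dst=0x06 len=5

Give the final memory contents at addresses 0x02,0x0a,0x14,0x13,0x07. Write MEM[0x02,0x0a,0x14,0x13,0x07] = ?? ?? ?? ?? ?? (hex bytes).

MEM[0x02,0x0a,0x14,0x13,0x07] = d5 84 f4 b0 6e

#0 dst[0x0c+8] := {0x5e,0x67,0x6e,0xae,0x84,0x4b,0x7a,0x82}
#1 dst[0x06+2] := {0xd5,0xcb}
#2 dst[0x0f+7] := {0xd5,0xcb,0xb0,0xf4,0xaf,0x2d,0x5e}
#3 dst[0x12+5] := {0xcb,0xb0,0xf4,0xaf,0x2d}
#4 dst[0x00+3] := {0x67,0x6e,0xd5}
#5 dst[0x06+5] := {0x67,0x6e,0xd5,0xae,0x84}
query mem[0x02]=0xd5, mem[0x0a]=0x84, mem[0x14]=0xf4, mem[0x13]=0xb0, mem[0x07]=0x6e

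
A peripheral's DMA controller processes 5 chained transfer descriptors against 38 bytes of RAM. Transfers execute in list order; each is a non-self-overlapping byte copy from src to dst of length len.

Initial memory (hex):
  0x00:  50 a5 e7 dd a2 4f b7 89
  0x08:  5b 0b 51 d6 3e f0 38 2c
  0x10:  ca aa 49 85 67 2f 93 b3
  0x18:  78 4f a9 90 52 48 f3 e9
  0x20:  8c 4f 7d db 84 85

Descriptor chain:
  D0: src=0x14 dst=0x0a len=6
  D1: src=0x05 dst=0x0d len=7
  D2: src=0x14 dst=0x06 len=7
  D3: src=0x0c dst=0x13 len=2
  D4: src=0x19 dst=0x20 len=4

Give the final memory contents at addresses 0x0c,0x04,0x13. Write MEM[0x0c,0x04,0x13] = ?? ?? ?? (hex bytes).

D0: mem[0x0a..0x0f] <- [67 2f 93 b3 78 4f]
D1: mem[0x0d..0x13] <- [4f b7 89 5b 0b 67 2f]
D2: mem[0x06..0x0c] <- [67 2f 93 b3 78 4f a9]
D3: mem[0x13..0x14] <- [a9 4f]
D4: mem[0x20..0x23] <- [4f a9 90 52]
query mem[0x0c]=0xa9, mem[0x04]=0xa2, mem[0x13]=0xa9

MEM[0x0c,0x04,0x13] = a9 a2 a9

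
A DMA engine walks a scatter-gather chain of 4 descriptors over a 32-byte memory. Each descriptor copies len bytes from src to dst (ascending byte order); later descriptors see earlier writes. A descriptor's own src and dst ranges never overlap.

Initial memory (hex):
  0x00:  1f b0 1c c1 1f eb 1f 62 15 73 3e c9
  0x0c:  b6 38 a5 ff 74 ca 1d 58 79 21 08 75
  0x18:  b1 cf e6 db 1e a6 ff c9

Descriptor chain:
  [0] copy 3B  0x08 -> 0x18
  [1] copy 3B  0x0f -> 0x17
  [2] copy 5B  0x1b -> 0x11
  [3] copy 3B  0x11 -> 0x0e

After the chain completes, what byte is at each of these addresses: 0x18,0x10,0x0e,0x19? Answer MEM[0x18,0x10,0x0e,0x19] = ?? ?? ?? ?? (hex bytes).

  after D0: wrote 3B at 0x18 = 15733e
  after D1: wrote 3B at 0x17 = ff74ca
  after D2: wrote 5B at 0x11 = db1ea6ffc9
  after D3: wrote 3B at 0x0e = db1ea6
query mem[0x18]=0x74, mem[0x10]=0xa6, mem[0x0e]=0xdb, mem[0x19]=0xca

MEM[0x18,0x10,0x0e,0x19] = 74 a6 db ca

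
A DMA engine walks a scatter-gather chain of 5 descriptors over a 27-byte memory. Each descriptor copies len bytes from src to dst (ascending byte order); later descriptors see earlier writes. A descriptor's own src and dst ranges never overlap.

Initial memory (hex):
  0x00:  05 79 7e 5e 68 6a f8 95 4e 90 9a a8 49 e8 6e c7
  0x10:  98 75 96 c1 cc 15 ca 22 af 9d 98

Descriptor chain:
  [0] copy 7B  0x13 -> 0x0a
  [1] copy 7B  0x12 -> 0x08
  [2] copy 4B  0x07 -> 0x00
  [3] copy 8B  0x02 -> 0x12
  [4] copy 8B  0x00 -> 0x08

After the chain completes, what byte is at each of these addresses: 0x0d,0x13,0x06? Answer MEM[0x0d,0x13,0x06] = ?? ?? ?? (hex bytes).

[0] 0x13->0x0a len=7 : c1 cc 15 ca 22 af 9d
[1] 0x12->0x08 len=7 : 96 c1 cc 15 ca 22 af
[2] 0x07->0x00 len=4 : 95 96 c1 cc
[3] 0x02->0x12 len=8 : c1 cc 68 6a f8 95 96 c1
[4] 0x00->0x08 len=8 : 95 96 c1 cc 68 6a f8 95
query mem[0x0d]=0x6a, mem[0x13]=0xcc, mem[0x06]=0xf8

MEM[0x0d,0x13,0x06] = 6a cc f8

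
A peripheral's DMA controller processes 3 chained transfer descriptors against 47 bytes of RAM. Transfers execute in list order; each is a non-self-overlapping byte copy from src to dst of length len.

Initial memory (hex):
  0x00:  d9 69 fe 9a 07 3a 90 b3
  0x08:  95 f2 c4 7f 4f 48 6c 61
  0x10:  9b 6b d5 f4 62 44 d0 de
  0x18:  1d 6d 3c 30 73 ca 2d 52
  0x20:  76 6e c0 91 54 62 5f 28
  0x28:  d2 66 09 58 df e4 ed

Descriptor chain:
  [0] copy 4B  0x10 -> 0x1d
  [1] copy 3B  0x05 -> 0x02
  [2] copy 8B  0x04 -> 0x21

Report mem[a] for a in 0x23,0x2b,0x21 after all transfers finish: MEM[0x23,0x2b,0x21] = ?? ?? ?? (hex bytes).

  after D0: wrote 4B at 0x1d = 9b6bd5f4
  after D1: wrote 3B at 0x02 = 3a90b3
  after D2: wrote 8B at 0x21 = b33a90b395f2c47f
query mem[0x23]=0x90, mem[0x2b]=0x58, mem[0x21]=0xb3

MEM[0x23,0x2b,0x21] = 90 58 b3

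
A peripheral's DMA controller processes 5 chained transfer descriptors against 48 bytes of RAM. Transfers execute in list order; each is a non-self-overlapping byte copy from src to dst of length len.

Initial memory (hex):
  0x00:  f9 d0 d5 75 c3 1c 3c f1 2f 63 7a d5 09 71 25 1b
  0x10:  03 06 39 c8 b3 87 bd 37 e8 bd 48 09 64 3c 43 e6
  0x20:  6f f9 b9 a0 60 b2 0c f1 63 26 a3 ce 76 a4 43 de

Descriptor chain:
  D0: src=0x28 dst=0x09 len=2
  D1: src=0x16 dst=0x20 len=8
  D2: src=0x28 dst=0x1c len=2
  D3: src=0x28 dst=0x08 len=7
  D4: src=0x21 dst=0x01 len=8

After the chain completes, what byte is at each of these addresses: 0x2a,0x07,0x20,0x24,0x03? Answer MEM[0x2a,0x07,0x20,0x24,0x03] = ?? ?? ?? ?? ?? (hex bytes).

D0: mem[0x09..0x0a] <- [63 26]
D1: mem[0x20..0x27] <- [bd 37 e8 bd 48 09 64 3c]
D2: mem[0x1c..0x1d] <- [63 26]
D3: mem[0x08..0x0e] <- [63 26 a3 ce 76 a4 43]
D4: mem[0x01..0x08] <- [37 e8 bd 48 09 64 3c 63]
query mem[0x2a]=0xa3, mem[0x07]=0x3c, mem[0x20]=0xbd, mem[0x24]=0x48, mem[0x03]=0xbd

MEM[0x2a,0x07,0x20,0x24,0x03] = a3 3c bd 48 bd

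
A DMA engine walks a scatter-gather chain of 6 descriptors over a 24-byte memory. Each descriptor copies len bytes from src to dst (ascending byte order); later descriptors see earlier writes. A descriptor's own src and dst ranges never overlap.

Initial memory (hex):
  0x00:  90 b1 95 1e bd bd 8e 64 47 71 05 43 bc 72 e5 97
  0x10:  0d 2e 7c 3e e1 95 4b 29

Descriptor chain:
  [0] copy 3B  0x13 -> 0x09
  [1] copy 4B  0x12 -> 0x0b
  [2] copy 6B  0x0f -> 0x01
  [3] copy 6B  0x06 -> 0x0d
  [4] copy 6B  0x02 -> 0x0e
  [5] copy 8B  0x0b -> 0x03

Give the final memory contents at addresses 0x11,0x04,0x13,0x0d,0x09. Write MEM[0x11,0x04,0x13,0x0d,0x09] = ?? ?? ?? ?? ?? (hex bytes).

MEM[0x11,0x04,0x13,0x0d,0x09] = 3e 3e 64 e1 3e

[0] 0x13->0x09 len=3 : 3e e1 95
[1] 0x12->0x0b len=4 : 7c 3e e1 95
[2] 0x0f->0x01 len=6 : 97 0d 2e 7c 3e e1
[3] 0x06->0x0d len=6 : e1 64 47 3e e1 7c
[4] 0x02->0x0e len=6 : 0d 2e 7c 3e e1 64
[5] 0x0b->0x03 len=8 : 7c 3e e1 0d 2e 7c 3e e1
query mem[0x11]=0x3e, mem[0x04]=0x3e, mem[0x13]=0x64, mem[0x0d]=0xe1, mem[0x09]=0x3e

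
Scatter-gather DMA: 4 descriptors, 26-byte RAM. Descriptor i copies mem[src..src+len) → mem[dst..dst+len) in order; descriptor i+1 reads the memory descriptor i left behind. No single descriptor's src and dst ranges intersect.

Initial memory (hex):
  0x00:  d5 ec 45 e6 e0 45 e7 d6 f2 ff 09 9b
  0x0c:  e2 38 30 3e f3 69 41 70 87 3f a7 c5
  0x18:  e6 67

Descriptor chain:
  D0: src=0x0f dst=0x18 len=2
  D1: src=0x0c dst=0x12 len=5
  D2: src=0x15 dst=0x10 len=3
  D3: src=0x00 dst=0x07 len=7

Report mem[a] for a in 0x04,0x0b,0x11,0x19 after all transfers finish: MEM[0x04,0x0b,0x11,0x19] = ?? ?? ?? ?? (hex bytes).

MEM[0x04,0x0b,0x11,0x19] = e0 e0 f3 f3

D0: mem[0x18..0x19] <- [3e f3]
D1: mem[0x12..0x16] <- [e2 38 30 3e f3]
D2: mem[0x10..0x12] <- [3e f3 c5]
D3: mem[0x07..0x0d] <- [d5 ec 45 e6 e0 45 e7]
query mem[0x04]=0xe0, mem[0x0b]=0xe0, mem[0x11]=0xf3, mem[0x19]=0xf3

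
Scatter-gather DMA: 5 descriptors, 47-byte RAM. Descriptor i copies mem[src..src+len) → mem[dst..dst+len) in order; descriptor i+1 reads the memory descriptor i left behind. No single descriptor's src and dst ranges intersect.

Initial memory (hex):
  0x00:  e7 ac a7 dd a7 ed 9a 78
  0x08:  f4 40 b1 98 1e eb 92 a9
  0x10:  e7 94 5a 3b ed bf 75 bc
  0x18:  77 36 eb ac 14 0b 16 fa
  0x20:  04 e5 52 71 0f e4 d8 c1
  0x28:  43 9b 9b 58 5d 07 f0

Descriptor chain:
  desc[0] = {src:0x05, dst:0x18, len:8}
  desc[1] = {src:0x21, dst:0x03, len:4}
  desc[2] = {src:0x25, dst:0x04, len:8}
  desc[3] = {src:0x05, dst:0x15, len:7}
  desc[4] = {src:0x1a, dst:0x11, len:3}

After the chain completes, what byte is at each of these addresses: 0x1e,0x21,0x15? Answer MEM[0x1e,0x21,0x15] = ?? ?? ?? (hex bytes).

MEM[0x1e,0x21,0x15] = 98 e5 d8

D0: mem[0x18..0x1f] <- [ed 9a 78 f4 40 b1 98 1e]
D1: mem[0x03..0x06] <- [e5 52 71 0f]
D2: mem[0x04..0x0b] <- [e4 d8 c1 43 9b 9b 58 5d]
D3: mem[0x15..0x1b] <- [d8 c1 43 9b 9b 58 5d]
D4: mem[0x11..0x13] <- [58 5d 40]
query mem[0x1e]=0x98, mem[0x21]=0xe5, mem[0x15]=0xd8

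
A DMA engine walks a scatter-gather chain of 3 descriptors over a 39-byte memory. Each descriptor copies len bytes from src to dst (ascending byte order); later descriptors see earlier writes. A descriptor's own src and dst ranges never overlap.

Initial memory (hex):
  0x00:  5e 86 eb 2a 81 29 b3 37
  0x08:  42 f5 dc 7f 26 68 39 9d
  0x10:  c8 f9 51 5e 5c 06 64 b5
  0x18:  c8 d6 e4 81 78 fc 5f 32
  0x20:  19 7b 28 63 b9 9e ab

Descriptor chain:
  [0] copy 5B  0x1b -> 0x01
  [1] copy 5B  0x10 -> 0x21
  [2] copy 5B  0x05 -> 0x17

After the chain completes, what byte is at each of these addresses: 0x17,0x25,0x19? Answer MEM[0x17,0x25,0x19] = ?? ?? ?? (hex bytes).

MEM[0x17,0x25,0x19] = 32 5c 37

#0 dst[0x01+5] := {0x81,0x78,0xfc,0x5f,0x32}
#1 dst[0x21+5] := {0xc8,0xf9,0x51,0x5e,0x5c}
#2 dst[0x17+5] := {0x32,0xb3,0x37,0x42,0xf5}
query mem[0x17]=0x32, mem[0x25]=0x5c, mem[0x19]=0x37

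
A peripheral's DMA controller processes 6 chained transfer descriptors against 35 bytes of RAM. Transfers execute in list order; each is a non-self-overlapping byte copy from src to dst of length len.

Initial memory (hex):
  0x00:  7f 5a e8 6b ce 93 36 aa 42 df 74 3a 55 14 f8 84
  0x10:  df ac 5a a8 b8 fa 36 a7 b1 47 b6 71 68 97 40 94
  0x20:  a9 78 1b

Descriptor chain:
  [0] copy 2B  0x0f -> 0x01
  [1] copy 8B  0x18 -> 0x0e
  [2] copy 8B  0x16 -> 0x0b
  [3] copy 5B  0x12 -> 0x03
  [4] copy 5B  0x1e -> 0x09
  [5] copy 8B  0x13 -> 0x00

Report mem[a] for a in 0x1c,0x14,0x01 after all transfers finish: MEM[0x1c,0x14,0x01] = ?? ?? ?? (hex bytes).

MEM[0x1c,0x14,0x01] = 68 40 40

D0: mem[0x01..0x02] <- [84 df]
D1: mem[0x0e..0x15] <- [b1 47 b6 71 68 97 40 94]
D2: mem[0x0b..0x12] <- [36 a7 b1 47 b6 71 68 97]
D3: mem[0x03..0x07] <- [97 97 40 94 36]
D4: mem[0x09..0x0d] <- [40 94 a9 78 1b]
D5: mem[0x00..0x07] <- [97 40 94 36 a7 b1 47 b6]
query mem[0x1c]=0x68, mem[0x14]=0x40, mem[0x01]=0x40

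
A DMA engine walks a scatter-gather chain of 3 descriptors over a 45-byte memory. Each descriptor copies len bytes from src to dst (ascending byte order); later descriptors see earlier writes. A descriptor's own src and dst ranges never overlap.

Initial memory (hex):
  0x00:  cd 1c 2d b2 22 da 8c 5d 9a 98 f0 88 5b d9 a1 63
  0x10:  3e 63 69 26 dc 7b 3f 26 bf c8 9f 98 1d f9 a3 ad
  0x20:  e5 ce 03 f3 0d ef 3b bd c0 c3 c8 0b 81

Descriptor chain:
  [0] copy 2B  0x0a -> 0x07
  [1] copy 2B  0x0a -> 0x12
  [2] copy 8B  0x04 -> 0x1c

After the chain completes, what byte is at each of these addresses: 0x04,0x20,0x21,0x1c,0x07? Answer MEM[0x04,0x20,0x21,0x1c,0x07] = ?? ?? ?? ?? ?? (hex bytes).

MEM[0x04,0x20,0x21,0x1c,0x07] = 22 88 98 22 f0

  after D0: wrote 2B at 0x07 = f088
  after D1: wrote 2B at 0x12 = f088
  after D2: wrote 8B at 0x1c = 22da8cf08898f088
query mem[0x04]=0x22, mem[0x20]=0x88, mem[0x21]=0x98, mem[0x1c]=0x22, mem[0x07]=0xf0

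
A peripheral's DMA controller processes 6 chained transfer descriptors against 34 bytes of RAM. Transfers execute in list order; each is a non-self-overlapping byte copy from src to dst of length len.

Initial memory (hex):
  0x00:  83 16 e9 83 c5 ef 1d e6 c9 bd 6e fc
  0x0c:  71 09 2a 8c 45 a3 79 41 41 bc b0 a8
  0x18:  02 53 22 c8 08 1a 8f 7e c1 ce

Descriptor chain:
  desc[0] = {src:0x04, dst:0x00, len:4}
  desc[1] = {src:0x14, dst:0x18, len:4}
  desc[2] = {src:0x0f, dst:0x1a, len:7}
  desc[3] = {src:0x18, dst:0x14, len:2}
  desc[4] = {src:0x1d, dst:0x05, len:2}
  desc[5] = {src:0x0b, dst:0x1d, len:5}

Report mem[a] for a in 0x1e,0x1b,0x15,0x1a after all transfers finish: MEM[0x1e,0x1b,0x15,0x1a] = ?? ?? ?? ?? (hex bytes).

#0 dst[0x00+4] := {0xc5,0xef,0x1d,0xe6}
#1 dst[0x18+4] := {0x41,0xbc,0xb0,0xa8}
#2 dst[0x1a+7] := {0x8c,0x45,0xa3,0x79,0x41,0x41,0xbc}
#3 dst[0x14+2] := {0x41,0xbc}
#4 dst[0x05+2] := {0x79,0x41}
#5 dst[0x1d+5] := {0xfc,0x71,0x09,0x2a,0x8c}
query mem[0x1e]=0x71, mem[0x1b]=0x45, mem[0x15]=0xbc, mem[0x1a]=0x8c

MEM[0x1e,0x1b,0x15,0x1a] = 71 45 bc 8c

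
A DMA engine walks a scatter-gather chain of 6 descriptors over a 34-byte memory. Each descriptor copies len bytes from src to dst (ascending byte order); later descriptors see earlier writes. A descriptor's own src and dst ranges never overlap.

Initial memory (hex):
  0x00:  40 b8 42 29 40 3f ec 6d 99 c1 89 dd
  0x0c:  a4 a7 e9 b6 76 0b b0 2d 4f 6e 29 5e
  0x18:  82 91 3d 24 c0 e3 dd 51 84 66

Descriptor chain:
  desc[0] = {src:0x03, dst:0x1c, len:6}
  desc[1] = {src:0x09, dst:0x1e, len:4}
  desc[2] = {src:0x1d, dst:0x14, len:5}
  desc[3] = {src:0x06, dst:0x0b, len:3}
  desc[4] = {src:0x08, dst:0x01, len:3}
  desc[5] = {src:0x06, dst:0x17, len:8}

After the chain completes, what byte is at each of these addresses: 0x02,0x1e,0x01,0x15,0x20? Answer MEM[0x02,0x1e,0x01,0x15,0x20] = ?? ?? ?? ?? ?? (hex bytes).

#0 dst[0x1c+6] := {0x29,0x40,0x3f,0xec,0x6d,0x99}
#1 dst[0x1e+4] := {0xc1,0x89,0xdd,0xa4}
#2 dst[0x14+5] := {0x40,0xc1,0x89,0xdd,0xa4}
#3 dst[0x0b+3] := {0xec,0x6d,0x99}
#4 dst[0x01+3] := {0x99,0xc1,0x89}
#5 dst[0x17+8] := {0xec,0x6d,0x99,0xc1,0x89,0xec,0x6d,0x99}
query mem[0x02]=0xc1, mem[0x1e]=0x99, mem[0x01]=0x99, mem[0x15]=0xc1, mem[0x20]=0xdd

MEM[0x02,0x1e,0x01,0x15,0x20] = c1 99 99 c1 dd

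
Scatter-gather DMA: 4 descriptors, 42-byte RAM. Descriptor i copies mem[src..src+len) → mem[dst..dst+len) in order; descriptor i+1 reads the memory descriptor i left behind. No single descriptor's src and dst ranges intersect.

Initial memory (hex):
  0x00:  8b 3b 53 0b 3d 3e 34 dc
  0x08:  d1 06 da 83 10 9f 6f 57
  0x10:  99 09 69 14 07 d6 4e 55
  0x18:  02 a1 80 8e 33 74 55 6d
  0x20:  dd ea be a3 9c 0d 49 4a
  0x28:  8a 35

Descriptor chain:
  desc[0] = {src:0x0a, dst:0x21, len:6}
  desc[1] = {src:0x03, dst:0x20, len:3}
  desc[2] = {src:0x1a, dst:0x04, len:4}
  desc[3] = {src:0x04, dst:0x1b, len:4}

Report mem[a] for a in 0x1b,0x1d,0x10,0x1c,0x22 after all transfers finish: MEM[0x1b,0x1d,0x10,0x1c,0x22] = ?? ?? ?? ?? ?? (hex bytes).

#0 dst[0x21+6] := {0xda,0x83,0x10,0x9f,0x6f,0x57}
#1 dst[0x20+3] := {0x0b,0x3d,0x3e}
#2 dst[0x04+4] := {0x80,0x8e,0x33,0x74}
#3 dst[0x1b+4] := {0x80,0x8e,0x33,0x74}
query mem[0x1b]=0x80, mem[0x1d]=0x33, mem[0x10]=0x99, mem[0x1c]=0x8e, mem[0x22]=0x3e

MEM[0x1b,0x1d,0x10,0x1c,0x22] = 80 33 99 8e 3e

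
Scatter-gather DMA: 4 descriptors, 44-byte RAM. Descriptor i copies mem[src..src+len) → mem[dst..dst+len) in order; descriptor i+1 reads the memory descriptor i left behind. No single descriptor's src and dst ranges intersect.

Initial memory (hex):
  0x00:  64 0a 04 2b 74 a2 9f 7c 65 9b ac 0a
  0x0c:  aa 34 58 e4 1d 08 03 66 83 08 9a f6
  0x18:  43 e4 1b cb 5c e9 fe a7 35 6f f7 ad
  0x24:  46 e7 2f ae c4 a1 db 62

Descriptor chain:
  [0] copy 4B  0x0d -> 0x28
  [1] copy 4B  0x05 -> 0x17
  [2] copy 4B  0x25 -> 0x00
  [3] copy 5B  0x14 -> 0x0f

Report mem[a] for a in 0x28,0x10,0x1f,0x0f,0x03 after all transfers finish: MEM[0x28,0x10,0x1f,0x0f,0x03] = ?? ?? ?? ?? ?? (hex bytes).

D0: mem[0x28..0x2b] <- [34 58 e4 1d]
D1: mem[0x17..0x1a] <- [a2 9f 7c 65]
D2: mem[0x00..0x03] <- [e7 2f ae 34]
D3: mem[0x0f..0x13] <- [83 08 9a a2 9f]
query mem[0x28]=0x34, mem[0x10]=0x08, mem[0x1f]=0xa7, mem[0x0f]=0x83, mem[0x03]=0x34

MEM[0x28,0x10,0x1f,0x0f,0x03] = 34 08 a7 83 34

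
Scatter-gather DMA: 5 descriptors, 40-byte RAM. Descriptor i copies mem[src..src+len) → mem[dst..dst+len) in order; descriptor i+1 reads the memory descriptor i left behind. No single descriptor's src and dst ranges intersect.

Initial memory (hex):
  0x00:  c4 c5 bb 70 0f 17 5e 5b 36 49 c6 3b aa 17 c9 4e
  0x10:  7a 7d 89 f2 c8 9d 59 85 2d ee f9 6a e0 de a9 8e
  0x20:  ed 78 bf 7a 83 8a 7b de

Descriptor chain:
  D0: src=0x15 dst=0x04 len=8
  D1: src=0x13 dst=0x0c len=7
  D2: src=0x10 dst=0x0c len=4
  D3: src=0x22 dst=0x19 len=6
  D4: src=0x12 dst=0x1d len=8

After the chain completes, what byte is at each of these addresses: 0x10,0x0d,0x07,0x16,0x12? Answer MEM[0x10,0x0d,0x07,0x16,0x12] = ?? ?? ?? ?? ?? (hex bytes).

#0 dst[0x04+8] := {0x9d,0x59,0x85,0x2d,0xee,0xf9,0x6a,0xe0}
#1 dst[0x0c+7] := {0xf2,0xc8,0x9d,0x59,0x85,0x2d,0xee}
#2 dst[0x0c+4] := {0x85,0x2d,0xee,0xf2}
#3 dst[0x19+6] := {0xbf,0x7a,0x83,0x8a,0x7b,0xde}
#4 dst[0x1d+8] := {0xee,0xf2,0xc8,0x9d,0x59,0x85,0x2d,0xbf}
query mem[0x10]=0x85, mem[0x0d]=0x2d, mem[0x07]=0x2d, mem[0x16]=0x59, mem[0x12]=0xee

MEM[0x10,0x0d,0x07,0x16,0x12] = 85 2d 2d 59 ee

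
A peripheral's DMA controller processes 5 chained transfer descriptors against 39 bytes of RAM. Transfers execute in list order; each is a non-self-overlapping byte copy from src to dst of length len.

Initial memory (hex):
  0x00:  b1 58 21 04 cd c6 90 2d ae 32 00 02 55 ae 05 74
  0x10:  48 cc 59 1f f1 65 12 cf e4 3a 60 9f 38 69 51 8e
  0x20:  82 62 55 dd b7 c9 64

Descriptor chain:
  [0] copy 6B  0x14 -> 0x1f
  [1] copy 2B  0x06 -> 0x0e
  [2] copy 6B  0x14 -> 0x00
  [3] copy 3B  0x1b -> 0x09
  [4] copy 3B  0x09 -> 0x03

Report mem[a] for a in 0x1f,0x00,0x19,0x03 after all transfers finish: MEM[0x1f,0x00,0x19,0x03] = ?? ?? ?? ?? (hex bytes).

  after D0: wrote 6B at 0x1f = f16512cfe43a
  after D1: wrote 2B at 0x0e = 902d
  after D2: wrote 6B at 0x00 = f16512cfe43a
  after D3: wrote 3B at 0x09 = 9f3869
  after D4: wrote 3B at 0x03 = 9f3869
query mem[0x1f]=0xf1, mem[0x00]=0xf1, mem[0x19]=0x3a, mem[0x03]=0x9f

MEM[0x1f,0x00,0x19,0x03] = f1 f1 3a 9f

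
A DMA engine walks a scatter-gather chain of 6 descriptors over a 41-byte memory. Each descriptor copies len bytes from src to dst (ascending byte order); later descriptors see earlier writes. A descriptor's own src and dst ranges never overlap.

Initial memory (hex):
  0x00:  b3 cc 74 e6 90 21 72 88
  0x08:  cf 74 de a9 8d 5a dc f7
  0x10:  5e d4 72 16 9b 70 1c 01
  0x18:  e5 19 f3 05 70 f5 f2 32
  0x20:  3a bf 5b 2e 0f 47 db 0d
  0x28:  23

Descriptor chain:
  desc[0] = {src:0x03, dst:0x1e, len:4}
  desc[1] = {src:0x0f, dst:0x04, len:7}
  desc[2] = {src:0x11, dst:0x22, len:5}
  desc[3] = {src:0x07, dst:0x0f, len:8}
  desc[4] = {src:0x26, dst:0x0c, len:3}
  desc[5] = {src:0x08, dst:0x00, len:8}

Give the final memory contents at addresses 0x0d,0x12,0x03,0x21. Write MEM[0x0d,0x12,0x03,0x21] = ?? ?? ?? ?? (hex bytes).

MEM[0x0d,0x12,0x03,0x21] = 0d 70 a9 72

#0 dst[0x1e+4] := {0xe6,0x90,0x21,0x72}
#1 dst[0x04+7] := {0xf7,0x5e,0xd4,0x72,0x16,0x9b,0x70}
#2 dst[0x22+5] := {0xd4,0x72,0x16,0x9b,0x70}
#3 dst[0x0f+8] := {0x72,0x16,0x9b,0x70,0xa9,0x8d,0x5a,0xdc}
#4 dst[0x0c+3] := {0x70,0x0d,0x23}
#5 dst[0x00+8] := {0x16,0x9b,0x70,0xa9,0x70,0x0d,0x23,0x72}
query mem[0x0d]=0x0d, mem[0x12]=0x70, mem[0x03]=0xa9, mem[0x21]=0x72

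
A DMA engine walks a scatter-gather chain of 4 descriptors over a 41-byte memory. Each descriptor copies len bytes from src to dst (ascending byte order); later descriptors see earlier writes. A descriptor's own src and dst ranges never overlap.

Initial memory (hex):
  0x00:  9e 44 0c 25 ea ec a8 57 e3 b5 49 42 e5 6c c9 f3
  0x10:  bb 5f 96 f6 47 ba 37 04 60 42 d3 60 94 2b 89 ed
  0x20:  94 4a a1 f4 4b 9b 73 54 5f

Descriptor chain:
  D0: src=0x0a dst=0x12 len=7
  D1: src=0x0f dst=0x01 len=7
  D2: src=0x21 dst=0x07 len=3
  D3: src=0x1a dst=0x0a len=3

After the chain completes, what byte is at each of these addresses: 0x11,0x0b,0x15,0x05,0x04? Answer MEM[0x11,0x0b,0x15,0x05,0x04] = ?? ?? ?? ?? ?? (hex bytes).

MEM[0x11,0x0b,0x15,0x05,0x04] = 5f 60 6c 42 49

[0] 0x0a->0x12 len=7 : 49 42 e5 6c c9 f3 bb
[1] 0x0f->0x01 len=7 : f3 bb 5f 49 42 e5 6c
[2] 0x21->0x07 len=3 : 4a a1 f4
[3] 0x1a->0x0a len=3 : d3 60 94
query mem[0x11]=0x5f, mem[0x0b]=0x60, mem[0x15]=0x6c, mem[0x05]=0x42, mem[0x04]=0x49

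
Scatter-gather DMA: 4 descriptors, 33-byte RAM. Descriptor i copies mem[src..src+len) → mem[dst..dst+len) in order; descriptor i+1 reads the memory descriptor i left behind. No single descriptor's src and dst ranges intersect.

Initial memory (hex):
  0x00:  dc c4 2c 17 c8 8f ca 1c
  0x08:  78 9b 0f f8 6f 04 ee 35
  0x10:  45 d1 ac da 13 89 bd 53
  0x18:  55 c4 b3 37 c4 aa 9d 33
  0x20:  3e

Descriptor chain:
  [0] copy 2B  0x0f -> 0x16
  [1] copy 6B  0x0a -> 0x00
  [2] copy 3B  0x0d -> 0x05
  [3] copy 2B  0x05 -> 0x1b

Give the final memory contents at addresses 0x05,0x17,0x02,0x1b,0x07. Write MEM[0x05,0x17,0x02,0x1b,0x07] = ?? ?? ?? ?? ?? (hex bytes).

MEM[0x05,0x17,0x02,0x1b,0x07] = 04 45 6f 04 35

[0] 0x0f->0x16 len=2 : 35 45
[1] 0x0a->0x00 len=6 : 0f f8 6f 04 ee 35
[2] 0x0d->0x05 len=3 : 04 ee 35
[3] 0x05->0x1b len=2 : 04 ee
query mem[0x05]=0x04, mem[0x17]=0x45, mem[0x02]=0x6f, mem[0x1b]=0x04, mem[0x07]=0x35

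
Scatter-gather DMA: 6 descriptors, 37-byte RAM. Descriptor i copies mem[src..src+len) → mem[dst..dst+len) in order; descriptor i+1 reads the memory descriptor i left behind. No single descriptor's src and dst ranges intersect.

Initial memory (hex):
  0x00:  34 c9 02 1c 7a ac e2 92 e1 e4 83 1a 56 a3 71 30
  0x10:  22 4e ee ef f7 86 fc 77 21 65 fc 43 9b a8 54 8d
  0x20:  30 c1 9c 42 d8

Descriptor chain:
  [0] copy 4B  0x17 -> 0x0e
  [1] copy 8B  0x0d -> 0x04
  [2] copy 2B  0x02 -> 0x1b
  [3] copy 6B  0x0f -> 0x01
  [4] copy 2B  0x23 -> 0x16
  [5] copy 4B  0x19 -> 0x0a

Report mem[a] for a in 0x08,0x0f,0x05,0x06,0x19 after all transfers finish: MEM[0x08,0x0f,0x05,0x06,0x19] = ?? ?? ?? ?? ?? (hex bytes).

MEM[0x08,0x0f,0x05,0x06,0x19] = fc 21 ef f7 65

D0: mem[0x0e..0x11] <- [77 21 65 fc]
D1: mem[0x04..0x0b] <- [a3 77 21 65 fc ee ef f7]
D2: mem[0x1b..0x1c] <- [02 1c]
D3: mem[0x01..0x06] <- [21 65 fc ee ef f7]
D4: mem[0x16..0x17] <- [42 d8]
D5: mem[0x0a..0x0d] <- [65 fc 02 1c]
query mem[0x08]=0xfc, mem[0x0f]=0x21, mem[0x05]=0xef, mem[0x06]=0xf7, mem[0x19]=0x65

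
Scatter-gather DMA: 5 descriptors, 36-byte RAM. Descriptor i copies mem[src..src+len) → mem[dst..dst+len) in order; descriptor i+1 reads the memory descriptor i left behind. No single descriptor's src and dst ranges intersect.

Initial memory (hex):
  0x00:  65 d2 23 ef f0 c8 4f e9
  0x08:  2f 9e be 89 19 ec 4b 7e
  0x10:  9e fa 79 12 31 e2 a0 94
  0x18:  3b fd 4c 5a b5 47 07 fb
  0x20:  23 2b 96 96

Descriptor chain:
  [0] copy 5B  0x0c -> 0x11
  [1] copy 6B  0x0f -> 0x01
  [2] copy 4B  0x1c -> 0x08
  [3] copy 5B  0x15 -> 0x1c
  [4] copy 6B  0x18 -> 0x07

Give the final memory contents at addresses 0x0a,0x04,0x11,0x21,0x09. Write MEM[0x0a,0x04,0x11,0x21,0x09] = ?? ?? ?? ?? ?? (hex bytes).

MEM[0x0a,0x04,0x11,0x21,0x09] = 5a ec 19 2b 4c

[0] 0x0c->0x11 len=5 : 19 ec 4b 7e 9e
[1] 0x0f->0x01 len=6 : 7e 9e 19 ec 4b 7e
[2] 0x1c->0x08 len=4 : b5 47 07 fb
[3] 0x15->0x1c len=5 : 9e a0 94 3b fd
[4] 0x18->0x07 len=6 : 3b fd 4c 5a 9e a0
query mem[0x0a]=0x5a, mem[0x04]=0xec, mem[0x11]=0x19, mem[0x21]=0x2b, mem[0x09]=0x4c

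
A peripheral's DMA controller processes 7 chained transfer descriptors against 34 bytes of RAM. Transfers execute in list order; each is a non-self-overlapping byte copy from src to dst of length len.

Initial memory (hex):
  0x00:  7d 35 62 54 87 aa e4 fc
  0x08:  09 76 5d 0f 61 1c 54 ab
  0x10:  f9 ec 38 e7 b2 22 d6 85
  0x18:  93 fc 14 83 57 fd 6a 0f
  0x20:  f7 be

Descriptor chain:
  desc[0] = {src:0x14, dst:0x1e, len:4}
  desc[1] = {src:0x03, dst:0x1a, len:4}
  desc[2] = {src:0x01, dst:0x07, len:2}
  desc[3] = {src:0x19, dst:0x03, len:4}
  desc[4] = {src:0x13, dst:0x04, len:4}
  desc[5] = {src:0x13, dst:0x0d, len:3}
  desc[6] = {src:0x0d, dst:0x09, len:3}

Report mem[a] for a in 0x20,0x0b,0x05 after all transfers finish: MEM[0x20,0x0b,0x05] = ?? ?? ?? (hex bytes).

  after D0: wrote 4B at 0x1e = b222d685
  after D1: wrote 4B at 0x1a = 5487aae4
  after D2: wrote 2B at 0x07 = 3562
  after D3: wrote 4B at 0x03 = fc5487aa
  after D4: wrote 4B at 0x04 = e7b222d6
  after D5: wrote 3B at 0x0d = e7b222
  after D6: wrote 3B at 0x09 = e7b222
query mem[0x20]=0xd6, mem[0x0b]=0x22, mem[0x05]=0xb2

MEM[0x20,0x0b,0x05] = d6 22 b2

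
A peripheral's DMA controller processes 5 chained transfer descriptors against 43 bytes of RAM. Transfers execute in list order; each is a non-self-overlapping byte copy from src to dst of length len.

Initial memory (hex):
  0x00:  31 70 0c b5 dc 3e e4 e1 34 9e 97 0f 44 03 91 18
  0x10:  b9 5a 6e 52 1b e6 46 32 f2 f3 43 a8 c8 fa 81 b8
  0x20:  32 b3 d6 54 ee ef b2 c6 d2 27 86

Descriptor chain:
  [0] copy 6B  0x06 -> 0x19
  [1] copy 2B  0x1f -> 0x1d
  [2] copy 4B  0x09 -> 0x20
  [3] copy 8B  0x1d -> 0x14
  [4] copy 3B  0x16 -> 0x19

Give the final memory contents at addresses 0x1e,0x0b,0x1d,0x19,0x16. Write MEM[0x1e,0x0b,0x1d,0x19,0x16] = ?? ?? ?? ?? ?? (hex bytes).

MEM[0x1e,0x0b,0x1d,0x19,0x16] = 32 0f b8 b8 b8

#0 dst[0x19+6] := {0xe4,0xe1,0x34,0x9e,0x97,0x0f}
#1 dst[0x1d+2] := {0xb8,0x32}
#2 dst[0x20+4] := {0x9e,0x97,0x0f,0x44}
#3 dst[0x14+8] := {0xb8,0x32,0xb8,0x9e,0x97,0x0f,0x44,0xee}
#4 dst[0x19+3] := {0xb8,0x9e,0x97}
query mem[0x1e]=0x32, mem[0x0b]=0x0f, mem[0x1d]=0xb8, mem[0x19]=0xb8, mem[0x16]=0xb8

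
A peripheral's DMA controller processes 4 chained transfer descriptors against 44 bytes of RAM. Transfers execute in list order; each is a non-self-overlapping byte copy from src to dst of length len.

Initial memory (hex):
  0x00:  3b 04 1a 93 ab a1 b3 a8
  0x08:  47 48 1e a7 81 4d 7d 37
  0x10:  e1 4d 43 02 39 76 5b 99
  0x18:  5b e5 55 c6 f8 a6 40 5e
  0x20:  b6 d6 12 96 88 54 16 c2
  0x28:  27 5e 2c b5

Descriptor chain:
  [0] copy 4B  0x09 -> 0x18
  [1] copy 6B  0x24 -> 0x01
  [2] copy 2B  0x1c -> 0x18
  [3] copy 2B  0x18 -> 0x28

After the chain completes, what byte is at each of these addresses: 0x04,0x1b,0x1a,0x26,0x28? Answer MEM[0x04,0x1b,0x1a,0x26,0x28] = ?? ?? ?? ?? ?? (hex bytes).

  after D0: wrote 4B at 0x18 = 481ea781
  after D1: wrote 6B at 0x01 = 885416c2275e
  after D2: wrote 2B at 0x18 = f8a6
  after D3: wrote 2B at 0x28 = f8a6
query mem[0x04]=0xc2, mem[0x1b]=0x81, mem[0x1a]=0xa7, mem[0x26]=0x16, mem[0x28]=0xf8

MEM[0x04,0x1b,0x1a,0x26,0x28] = c2 81 a7 16 f8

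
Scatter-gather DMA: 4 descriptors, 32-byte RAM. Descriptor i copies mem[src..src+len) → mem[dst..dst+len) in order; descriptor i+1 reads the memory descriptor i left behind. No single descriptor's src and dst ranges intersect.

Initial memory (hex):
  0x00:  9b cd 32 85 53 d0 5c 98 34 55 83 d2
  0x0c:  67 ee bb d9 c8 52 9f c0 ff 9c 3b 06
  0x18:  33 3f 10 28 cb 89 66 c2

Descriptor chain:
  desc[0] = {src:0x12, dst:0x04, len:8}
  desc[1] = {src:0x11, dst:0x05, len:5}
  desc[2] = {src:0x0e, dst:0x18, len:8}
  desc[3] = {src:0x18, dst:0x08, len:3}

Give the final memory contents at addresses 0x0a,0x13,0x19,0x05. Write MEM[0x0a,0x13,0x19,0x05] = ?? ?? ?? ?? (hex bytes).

MEM[0x0a,0x13,0x19,0x05] = c8 c0 d9 52

  after D0: wrote 8B at 0x04 = 9fc0ff9c3b06333f
  after D1: wrote 5B at 0x05 = 529fc0ff9c
  after D2: wrote 8B at 0x18 = bbd9c8529fc0ff9c
  after D3: wrote 3B at 0x08 = bbd9c8
query mem[0x0a]=0xc8, mem[0x13]=0xc0, mem[0x19]=0xd9, mem[0x05]=0x52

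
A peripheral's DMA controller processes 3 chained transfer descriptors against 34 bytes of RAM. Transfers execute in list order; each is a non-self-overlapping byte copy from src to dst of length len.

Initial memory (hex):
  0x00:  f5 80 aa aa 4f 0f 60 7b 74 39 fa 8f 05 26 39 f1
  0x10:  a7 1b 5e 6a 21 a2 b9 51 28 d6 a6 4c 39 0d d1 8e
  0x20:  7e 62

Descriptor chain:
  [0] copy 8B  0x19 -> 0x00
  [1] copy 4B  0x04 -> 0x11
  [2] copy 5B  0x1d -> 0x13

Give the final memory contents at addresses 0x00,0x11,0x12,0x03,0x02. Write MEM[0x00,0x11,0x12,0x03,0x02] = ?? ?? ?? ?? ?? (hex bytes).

D0: mem[0x00..0x07] <- [d6 a6 4c 39 0d d1 8e 7e]
D1: mem[0x11..0x14] <- [0d d1 8e 7e]
D2: mem[0x13..0x17] <- [0d d1 8e 7e 62]
query mem[0x00]=0xd6, mem[0x11]=0x0d, mem[0x12]=0xd1, mem[0x03]=0x39, mem[0x02]=0x4c

MEM[0x00,0x11,0x12,0x03,0x02] = d6 0d d1 39 4c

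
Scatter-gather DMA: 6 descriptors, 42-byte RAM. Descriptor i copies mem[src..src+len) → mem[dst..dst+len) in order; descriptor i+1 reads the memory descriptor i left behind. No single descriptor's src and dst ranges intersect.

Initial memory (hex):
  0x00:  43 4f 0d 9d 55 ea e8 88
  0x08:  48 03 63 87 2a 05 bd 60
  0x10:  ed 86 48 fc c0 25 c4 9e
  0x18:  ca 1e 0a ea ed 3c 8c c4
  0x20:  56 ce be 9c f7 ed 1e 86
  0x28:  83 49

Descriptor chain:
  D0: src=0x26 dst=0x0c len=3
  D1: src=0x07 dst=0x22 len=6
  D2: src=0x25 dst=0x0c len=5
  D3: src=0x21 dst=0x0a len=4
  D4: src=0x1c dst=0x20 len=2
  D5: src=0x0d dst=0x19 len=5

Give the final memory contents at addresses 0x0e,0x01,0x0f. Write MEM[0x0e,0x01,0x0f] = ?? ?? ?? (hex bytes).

MEM[0x0e,0x01,0x0f] = 1e 4f 83

D0: mem[0x0c..0x0e] <- [1e 86 83]
D1: mem[0x22..0x27] <- [88 48 03 63 87 1e]
D2: mem[0x0c..0x10] <- [63 87 1e 83 49]
D3: mem[0x0a..0x0d] <- [ce 88 48 03]
D4: mem[0x20..0x21] <- [ed 3c]
D5: mem[0x19..0x1d] <- [03 1e 83 49 86]
query mem[0x0e]=0x1e, mem[0x01]=0x4f, mem[0x0f]=0x83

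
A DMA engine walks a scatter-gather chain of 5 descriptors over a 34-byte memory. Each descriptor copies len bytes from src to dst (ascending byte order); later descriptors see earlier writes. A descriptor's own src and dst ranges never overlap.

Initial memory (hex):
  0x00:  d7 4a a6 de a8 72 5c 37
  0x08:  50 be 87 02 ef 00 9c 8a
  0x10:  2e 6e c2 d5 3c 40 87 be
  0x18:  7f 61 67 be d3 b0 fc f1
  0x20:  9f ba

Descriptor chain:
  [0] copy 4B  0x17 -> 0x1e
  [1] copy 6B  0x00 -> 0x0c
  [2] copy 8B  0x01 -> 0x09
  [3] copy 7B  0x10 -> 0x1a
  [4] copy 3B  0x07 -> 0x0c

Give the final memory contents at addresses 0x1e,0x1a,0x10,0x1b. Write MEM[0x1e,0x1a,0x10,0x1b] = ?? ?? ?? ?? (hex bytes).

D0: mem[0x1e..0x21] <- [be 7f 61 67]
D1: mem[0x0c..0x11] <- [d7 4a a6 de a8 72]
D2: mem[0x09..0x10] <- [4a a6 de a8 72 5c 37 50]
D3: mem[0x1a..0x20] <- [50 72 c2 d5 3c 40 87]
D4: mem[0x0c..0x0e] <- [37 50 4a]
query mem[0x1e]=0x3c, mem[0x1a]=0x50, mem[0x10]=0x50, mem[0x1b]=0x72

MEM[0x1e,0x1a,0x10,0x1b] = 3c 50 50 72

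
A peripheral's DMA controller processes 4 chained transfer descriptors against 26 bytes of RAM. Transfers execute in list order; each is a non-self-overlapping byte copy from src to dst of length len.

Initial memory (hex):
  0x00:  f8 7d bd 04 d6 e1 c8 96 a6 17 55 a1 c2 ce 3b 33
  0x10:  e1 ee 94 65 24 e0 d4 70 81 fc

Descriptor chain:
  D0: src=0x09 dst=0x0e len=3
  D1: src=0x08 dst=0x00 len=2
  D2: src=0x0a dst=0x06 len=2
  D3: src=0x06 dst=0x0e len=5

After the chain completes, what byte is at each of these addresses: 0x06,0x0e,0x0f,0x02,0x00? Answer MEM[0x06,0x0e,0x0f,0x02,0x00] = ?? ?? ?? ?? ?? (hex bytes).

MEM[0x06,0x0e,0x0f,0x02,0x00] = 55 55 a1 bd a6

  after D0: wrote 3B at 0x0e = 1755a1
  after D1: wrote 2B at 0x00 = a617
  after D2: wrote 2B at 0x06 = 55a1
  after D3: wrote 5B at 0x0e = 55a1a61755
query mem[0x06]=0x55, mem[0x0e]=0x55, mem[0x0f]=0xa1, mem[0x02]=0xbd, mem[0x00]=0xa6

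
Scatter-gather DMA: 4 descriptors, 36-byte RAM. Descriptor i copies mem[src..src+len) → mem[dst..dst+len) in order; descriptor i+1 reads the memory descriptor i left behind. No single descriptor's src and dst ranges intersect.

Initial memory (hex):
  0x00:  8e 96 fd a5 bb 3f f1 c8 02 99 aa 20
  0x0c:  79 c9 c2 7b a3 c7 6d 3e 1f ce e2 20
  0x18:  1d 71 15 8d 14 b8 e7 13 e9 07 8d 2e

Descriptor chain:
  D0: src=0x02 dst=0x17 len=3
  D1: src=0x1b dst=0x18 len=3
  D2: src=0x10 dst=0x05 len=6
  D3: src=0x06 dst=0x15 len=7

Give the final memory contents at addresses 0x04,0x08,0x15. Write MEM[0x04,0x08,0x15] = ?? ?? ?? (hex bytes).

D0: mem[0x17..0x19] <- [fd a5 bb]
D1: mem[0x18..0x1a] <- [8d 14 b8]
D2: mem[0x05..0x0a] <- [a3 c7 6d 3e 1f ce]
D3: mem[0x15..0x1b] <- [c7 6d 3e 1f ce 20 79]
query mem[0x04]=0xbb, mem[0x08]=0x3e, mem[0x15]=0xc7

MEM[0x04,0x08,0x15] = bb 3e c7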